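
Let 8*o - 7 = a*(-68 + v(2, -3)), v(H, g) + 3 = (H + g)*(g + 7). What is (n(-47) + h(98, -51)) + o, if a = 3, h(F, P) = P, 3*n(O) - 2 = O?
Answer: -373/4 ≈ -93.250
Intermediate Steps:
n(O) = ⅔ + O/3
v(H, g) = -3 + (7 + g)*(H + g) (v(H, g) = -3 + (H + g)*(g + 7) = -3 + (H + g)*(7 + g) = -3 + (7 + g)*(H + g))
o = -109/4 (o = 7/8 + (3*(-68 + (-3 + (-3)² + 7*2 + 7*(-3) + 2*(-3))))/8 = 7/8 + (3*(-68 + (-3 + 9 + 14 - 21 - 6)))/8 = 7/8 + (3*(-68 - 7))/8 = 7/8 + (3*(-75))/8 = 7/8 + (⅛)*(-225) = 7/8 - 225/8 = -109/4 ≈ -27.250)
(n(-47) + h(98, -51)) + o = ((⅔ + (⅓)*(-47)) - 51) - 109/4 = ((⅔ - 47/3) - 51) - 109/4 = (-15 - 51) - 109/4 = -66 - 109/4 = -373/4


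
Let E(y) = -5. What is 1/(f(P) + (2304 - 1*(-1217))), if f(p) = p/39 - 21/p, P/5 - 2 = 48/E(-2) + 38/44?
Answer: 5434/19131809 ≈ 0.00028403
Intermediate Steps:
P = -741/22 (P = 10 + 5*(48/(-5) + 38/44) = 10 + 5*(48*(-1/5) + 38*(1/44)) = 10 + 5*(-48/5 + 19/22) = 10 + 5*(-961/110) = 10 - 961/22 = -741/22 ≈ -33.682)
f(p) = -21/p + p/39 (f(p) = p*(1/39) - 21/p = p/39 - 21/p = -21/p + p/39)
1/(f(P) + (2304 - 1*(-1217))) = 1/((-21/(-741/22) + (1/39)*(-741/22)) + (2304 - 1*(-1217))) = 1/((-21*(-22/741) - 19/22) + (2304 + 1217)) = 1/((154/247 - 19/22) + 3521) = 1/(-1305/5434 + 3521) = 1/(19131809/5434) = 5434/19131809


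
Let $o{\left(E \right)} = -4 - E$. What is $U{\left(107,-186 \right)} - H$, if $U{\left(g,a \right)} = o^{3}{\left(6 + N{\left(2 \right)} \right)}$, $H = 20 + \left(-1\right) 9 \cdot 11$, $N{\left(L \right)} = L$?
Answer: $-1649$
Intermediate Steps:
$H = -79$ ($H = 20 - 99 = -79$)
$U{\left(g,a \right)} = -1728$ ($U{\left(g,a \right)} = \left(-4 - \left(6 + 2\right)\right)^{3} = \left(-4 - 8\right)^{3} = \left(-12\right)^{3} = -1728$)
$U{\left(107,-186 \right)} - H = -1728 - -79 = -1728 + 79 = -1649$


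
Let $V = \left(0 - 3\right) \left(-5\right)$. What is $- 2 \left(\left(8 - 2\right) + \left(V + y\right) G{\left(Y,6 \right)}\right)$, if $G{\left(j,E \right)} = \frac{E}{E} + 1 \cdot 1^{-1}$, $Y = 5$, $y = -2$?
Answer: $-64$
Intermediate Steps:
$V = 15$ ($V = \left(-3\right) \left(-5\right) = 15$)
$G{\left(j,E \right)} = 2$ ($G{\left(j,E \right)} = 1 + 1 \cdot 1 = 1 + 1 = 2$)
$- 2 \left(\left(8 - 2\right) + \left(V + y\right) G{\left(Y,6 \right)}\right) = - 2 \left(\left(8 - 2\right) + \left(15 - 2\right) 2\right) = - 2 \left(\left(8 - 2\right) + 13 \cdot 2\right) = - 2 \left(6 + 26\right) = \left(-2\right) 32 = -64$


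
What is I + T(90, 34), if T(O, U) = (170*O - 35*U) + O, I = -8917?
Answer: 5283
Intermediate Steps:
T(O, U) = -35*U + 171*O (T(O, U) = (-35*U + 170*O) + O = -35*U + 171*O)
I + T(90, 34) = -8917 + (-35*34 + 171*90) = -8917 + (-1190 + 15390) = -8917 + 14200 = 5283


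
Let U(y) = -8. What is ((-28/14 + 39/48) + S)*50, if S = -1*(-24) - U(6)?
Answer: 12325/8 ≈ 1540.6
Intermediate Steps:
S = 32 (S = -1*(-24) - 1*(-8) = 24 + 8 = 32)
((-28/14 + 39/48) + S)*50 = ((-28/14 + 39/48) + 32)*50 = ((-28*1/14 + 39*(1/48)) + 32)*50 = ((-2 + 13/16) + 32)*50 = (-19/16 + 32)*50 = (493/16)*50 = 12325/8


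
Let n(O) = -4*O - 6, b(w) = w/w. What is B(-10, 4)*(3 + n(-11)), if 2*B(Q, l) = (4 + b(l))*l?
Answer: 410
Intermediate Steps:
b(w) = 1
B(Q, l) = 5*l/2 (B(Q, l) = ((4 + 1)*l)/2 = (5*l)/2 = 5*l/2)
n(O) = -6 - 4*O
B(-10, 4)*(3 + n(-11)) = ((5/2)*4)*(3 + (-6 - 4*(-11))) = 10*(3 + (-6 + 44)) = 10*(3 + 38) = 10*41 = 410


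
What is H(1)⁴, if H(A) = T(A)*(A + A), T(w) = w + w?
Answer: 256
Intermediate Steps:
T(w) = 2*w
H(A) = 4*A² (H(A) = (2*A)*(A + A) = (2*A)*(2*A) = 4*A²)
H(1)⁴ = (4*1²)⁴ = (4*1)⁴ = 4⁴ = 256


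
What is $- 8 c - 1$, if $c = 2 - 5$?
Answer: $23$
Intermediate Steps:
$c = -3$ ($c = 2 - 5 = -3$)
$- 8 c - 1 = \left(-8\right) \left(-3\right) - 1 = 24 - 1 = 23$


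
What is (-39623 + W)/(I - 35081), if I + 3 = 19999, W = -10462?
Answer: 1431/431 ≈ 3.3202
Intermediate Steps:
I = 19996 (I = -3 + 19999 = 19996)
(-39623 + W)/(I - 35081) = (-39623 - 10462)/(19996 - 35081) = -50085/(-15085) = -50085*(-1/15085) = 1431/431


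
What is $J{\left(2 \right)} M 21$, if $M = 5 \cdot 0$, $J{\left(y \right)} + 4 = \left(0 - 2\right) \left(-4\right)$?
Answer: $0$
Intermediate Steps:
$J{\left(y \right)} = 4$ ($J{\left(y \right)} = -4 + \left(0 - 2\right) \left(-4\right) = -4 - -8 = -4 + 8 = 4$)
$M = 0$
$J{\left(2 \right)} M 21 = 4 \cdot 0 \cdot 21 = 0 \cdot 21 = 0$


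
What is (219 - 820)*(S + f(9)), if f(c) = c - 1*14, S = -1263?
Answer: 762068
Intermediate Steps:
f(c) = -14 + c (f(c) = c - 14 = -14 + c)
(219 - 820)*(S + f(9)) = (219 - 820)*(-1263 + (-14 + 9)) = -601*(-1263 - 5) = -601*(-1268) = 762068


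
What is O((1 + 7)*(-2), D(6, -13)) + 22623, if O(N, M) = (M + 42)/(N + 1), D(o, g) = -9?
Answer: 113104/5 ≈ 22621.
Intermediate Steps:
O(N, M) = (42 + M)/(1 + N)
O((1 + 7)*(-2), D(6, -13)) + 22623 = (42 - 9)/(1 + (1 + 7)*(-2)) + 22623 = 33/(1 + 8*(-2)) + 22623 = 33/(1 - 16) + 22623 = 33/(-15) + 22623 = -1/15*33 + 22623 = -11/5 + 22623 = 113104/5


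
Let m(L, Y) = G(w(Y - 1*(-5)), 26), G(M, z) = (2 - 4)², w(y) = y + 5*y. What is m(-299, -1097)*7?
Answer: 28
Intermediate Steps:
w(y) = 6*y
G(M, z) = 4 (G(M, z) = (-2)² = 4)
m(L, Y) = 4
m(-299, -1097)*7 = 4*7 = 28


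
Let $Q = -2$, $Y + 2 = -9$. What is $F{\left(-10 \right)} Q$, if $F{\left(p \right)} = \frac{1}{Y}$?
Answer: $\frac{2}{11} \approx 0.18182$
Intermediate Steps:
$Y = -11$ ($Y = -2 - 9 = -11$)
$F{\left(p \right)} = - \frac{1}{11}$ ($F{\left(p \right)} = \frac{1}{-11} = - \frac{1}{11}$)
$F{\left(-10 \right)} Q = \left(- \frac{1}{11}\right) \left(-2\right) = \frac{2}{11}$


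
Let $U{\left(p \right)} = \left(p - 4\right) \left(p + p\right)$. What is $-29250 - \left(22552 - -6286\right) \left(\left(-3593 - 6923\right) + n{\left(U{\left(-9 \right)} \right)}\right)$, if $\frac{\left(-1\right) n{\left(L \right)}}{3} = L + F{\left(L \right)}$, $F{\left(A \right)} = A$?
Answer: $343719710$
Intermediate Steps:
$U{\left(p \right)} = 2 p \left(-4 + p\right)$ ($U{\left(p \right)} = \left(-4 + p\right) 2 p = 2 p \left(-4 + p\right)$)
$n{\left(L \right)} = - 6 L$ ($n{\left(L \right)} = - 3 \left(L + L\right) = - 3 \cdot 2 L = - 6 L$)
$-29250 - \left(22552 - -6286\right) \left(\left(-3593 - 6923\right) + n{\left(U{\left(-9 \right)} \right)}\right) = -29250 - \left(22552 - -6286\right) \left(\left(-3593 - 6923\right) - 6 \cdot 2 \left(-9\right) \left(-4 - 9\right)\right) = -29250 - \left(22552 + 6286\right) \left(-10516 - 6 \cdot 2 \left(-9\right) \left(-13\right)\right) = -29250 - 28838 \left(-10516 - 1404\right) = -29250 - 28838 \left(-11920\right) = -29250 - -343748960 = -29250 + 343748960 = 343719710$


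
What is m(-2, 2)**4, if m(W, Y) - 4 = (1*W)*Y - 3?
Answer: 81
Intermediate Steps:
m(W, Y) = 1 + W*Y (m(W, Y) = 4 + ((1*W)*Y - 3) = 4 + (W*Y - 3) = 4 + (-3 + W*Y) = 1 + W*Y)
m(-2, 2)**4 = (1 - 2*2)**4 = (1 - 4)**4 = (-3)**4 = 81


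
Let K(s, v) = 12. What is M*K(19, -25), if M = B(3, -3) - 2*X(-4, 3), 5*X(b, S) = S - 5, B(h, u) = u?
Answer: -132/5 ≈ -26.400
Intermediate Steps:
X(b, S) = -1 + S/5 (X(b, S) = (S - 5)/5 = (-5 + S)/5 = -1 + S/5)
M = -11/5 (M = -3 - 2*(-1 + (⅕)*3) = -3 - 2*(-1 + ⅗) = -3 - 2*(-⅖) = -3 + ⅘ = -11/5 ≈ -2.2000)
M*K(19, -25) = -11/5*12 = -132/5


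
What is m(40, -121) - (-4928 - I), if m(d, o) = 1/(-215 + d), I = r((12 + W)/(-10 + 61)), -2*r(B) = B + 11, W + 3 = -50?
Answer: 43936849/8925 ≈ 4922.9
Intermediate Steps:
W = -53 (W = -3 - 50 = -53)
r(B) = -11/2 - B/2 (r(B) = -(B + 11)/2 = -(11 + B)/2 = -11/2 - B/2)
I = -260/51 (I = -11/2 - (12 - 53)/(2*(-10 + 61)) = -11/2 - (-41)/(2*51) = -11/2 - ½*(-41/51) = -11/2 + 41/102 = -260/51 ≈ -5.0980)
m(40, -121) - (-4928 - I) = 1/(-215 + 40) - (-4928 - 1*(-260/51)) = 1/(-175) - (-4928 + 260/51) = -1/175 - 1*(-251068/51) = -1/175 + 251068/51 = 43936849/8925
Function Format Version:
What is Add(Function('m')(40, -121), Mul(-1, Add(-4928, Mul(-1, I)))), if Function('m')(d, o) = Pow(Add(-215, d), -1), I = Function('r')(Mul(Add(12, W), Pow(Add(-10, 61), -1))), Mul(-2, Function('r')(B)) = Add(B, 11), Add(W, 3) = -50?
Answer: Rational(43936849, 8925) ≈ 4922.9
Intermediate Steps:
W = -53 (W = Add(-3, -50) = -53)
Function('r')(B) = Add(Rational(-11, 2), Mul(Rational(-1, 2), B)) (Function('r')(B) = Mul(Rational(-1, 2), Add(B, 11)) = Mul(Rational(-1, 2), Add(11, B)) = Add(Rational(-11, 2), Mul(Rational(-1, 2), B)))
I = Rational(-260, 51) (I = Add(Rational(-11, 2), Mul(Rational(-1, 2), Mul(Add(12, -53), Pow(Add(-10, 61), -1)))) = Add(Rational(-11, 2), Mul(Rational(-1, 2), Mul(-41, Pow(51, -1)))) = Add(Rational(-11, 2), Mul(Rational(-1, 2), Mul(-41, Rational(1, 51)))) = Add(Rational(-11, 2), Mul(Rational(-1, 2), Rational(-41, 51))) = Add(Rational(-11, 2), Rational(41, 102)) = Rational(-260, 51) ≈ -5.0980)
Add(Function('m')(40, -121), Mul(-1, Add(-4928, Mul(-1, I)))) = Add(Pow(Add(-215, 40), -1), Mul(-1, Add(-4928, Mul(-1, Rational(-260, 51))))) = Add(Pow(-175, -1), Mul(-1, Add(-4928, Rational(260, 51)))) = Add(Rational(-1, 175), Mul(-1, Rational(-251068, 51))) = Add(Rational(-1, 175), Rational(251068, 51)) = Rational(43936849, 8925)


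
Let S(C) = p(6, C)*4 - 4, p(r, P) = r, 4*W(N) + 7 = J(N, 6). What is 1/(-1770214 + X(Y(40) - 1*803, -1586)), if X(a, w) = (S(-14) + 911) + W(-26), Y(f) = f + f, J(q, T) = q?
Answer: -4/7077165 ≈ -5.6520e-7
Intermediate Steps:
W(N) = -7/4 + N/4
Y(f) = 2*f
S(C) = 20 (S(C) = 6*4 - 4 = 24 - 4 = 20)
X(a, w) = 3691/4 (X(a, w) = (20 + 911) + (-7/4 + (1/4)*(-26)) = 931 + (-7/4 - 13/2) = 931 - 33/4 = 3691/4)
1/(-1770214 + X(Y(40) - 1*803, -1586)) = 1/(-1770214 + 3691/4) = 1/(-7077165/4) = -4/7077165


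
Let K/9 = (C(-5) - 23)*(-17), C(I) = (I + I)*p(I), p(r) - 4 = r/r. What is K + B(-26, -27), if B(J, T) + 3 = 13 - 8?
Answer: 11171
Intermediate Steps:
p(r) = 5 (p(r) = 4 + r/r = 4 + 1 = 5)
B(J, T) = 2 (B(J, T) = -3 + (13 - 8) = -3 + 5 = 2)
C(I) = 10*I (C(I) = (I + I)*5 = (2*I)*5 = 10*I)
K = 11169 (K = 9*((10*(-5) - 23)*(-17)) = 9*((-50 - 23)*(-17)) = 9*(-73*(-17)) = 9*1241 = 11169)
K + B(-26, -27) = 11169 + 2 = 11171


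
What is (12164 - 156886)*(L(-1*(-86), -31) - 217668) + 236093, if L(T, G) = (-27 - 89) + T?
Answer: 31505926049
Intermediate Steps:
L(T, G) = -116 + T
(12164 - 156886)*(L(-1*(-86), -31) - 217668) + 236093 = (12164 - 156886)*((-116 - 1*(-86)) - 217668) + 236093 = -144722*((-116 + 86) - 217668) + 236093 = -144722*(-30 - 217668) + 236093 = -144722*(-217698) + 236093 = 31505689956 + 236093 = 31505926049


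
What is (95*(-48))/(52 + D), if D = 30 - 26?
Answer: -570/7 ≈ -81.429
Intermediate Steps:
D = 4
(95*(-48))/(52 + D) = (95*(-48))/(52 + 4) = -4560/56 = -4560*1/56 = -570/7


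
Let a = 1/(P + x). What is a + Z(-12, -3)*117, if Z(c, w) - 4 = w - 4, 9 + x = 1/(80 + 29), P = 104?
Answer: -3634847/10356 ≈ -350.99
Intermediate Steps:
x = -980/109 (x = -9 + 1/(80 + 29) = -9 + 1/109 = -980/109 ≈ -8.9908)
Z(c, w) = w (Z(c, w) = 4 + (w - 4) = 4 + (-4 + w) = w)
a = 109/10356 (a = 1/(104 - 980/109) = 1/(10356/109) = 109/10356 ≈ 0.010525)
a + Z(-12, -3)*117 = 109/10356 - 3*117 = 109/10356 - 351 = -3634847/10356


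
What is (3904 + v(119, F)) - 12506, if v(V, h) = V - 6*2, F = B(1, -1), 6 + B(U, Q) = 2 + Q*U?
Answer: -8495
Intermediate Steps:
B(U, Q) = -4 + Q*U (B(U, Q) = -6 + (2 + Q*U) = -4 + Q*U)
F = -5 (F = -4 - 1*1 = -4 - 1 = -5)
v(V, h) = -12 + V (v(V, h) = V - 12 = -12 + V)
(3904 + v(119, F)) - 12506 = (3904 + (-12 + 119)) - 12506 = (3904 + 107) - 12506 = 4011 - 12506 = -8495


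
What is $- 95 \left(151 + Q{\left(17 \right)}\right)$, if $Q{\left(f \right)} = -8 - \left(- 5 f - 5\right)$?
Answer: $-22135$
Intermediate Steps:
$Q{\left(f \right)} = -3 + 5 f$ ($Q{\left(f \right)} = -8 - \left(-5 - 5 f\right) = -8 + \left(5 + 5 f\right) = -3 + 5 f$)
$- 95 \left(151 + Q{\left(17 \right)}\right) = - 95 \left(151 + \left(-3 + 5 \cdot 17\right)\right) = - 95 \left(151 + \left(-3 + 85\right)\right) = - 95 \left(151 + 82\right) = \left(-95\right) 233 = -22135$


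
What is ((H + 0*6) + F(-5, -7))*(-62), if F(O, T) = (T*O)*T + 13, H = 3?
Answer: 14198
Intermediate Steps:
F(O, T) = 13 + O*T**2 (F(O, T) = (O*T)*T + 13 = O*T**2 + 13 = 13 + O*T**2)
((H + 0*6) + F(-5, -7))*(-62) = ((3 + 0*6) + (13 - 5*(-7)**2))*(-62) = ((3 + 0) + (13 - 5*49))*(-62) = (3 + (13 - 245))*(-62) = (3 - 232)*(-62) = -229*(-62) = 14198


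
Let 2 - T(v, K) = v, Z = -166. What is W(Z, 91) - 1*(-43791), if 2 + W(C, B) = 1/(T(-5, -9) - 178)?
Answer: 7487918/171 ≈ 43789.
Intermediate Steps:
T(v, K) = 2 - v
W(C, B) = -343/171 (W(C, B) = -2 + 1/((2 - 1*(-5)) - 178) = -2 + 1/((2 + 5) - 178) = -2 + 1/(7 - 178) = -2 + 1/(-171) = -2 - 1/171 = -343/171)
W(Z, 91) - 1*(-43791) = -343/171 - 1*(-43791) = -343/171 + 43791 = 7487918/171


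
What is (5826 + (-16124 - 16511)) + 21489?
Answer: -5320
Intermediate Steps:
(5826 + (-16124 - 16511)) + 21489 = (5826 - 32635) + 21489 = -26809 + 21489 = -5320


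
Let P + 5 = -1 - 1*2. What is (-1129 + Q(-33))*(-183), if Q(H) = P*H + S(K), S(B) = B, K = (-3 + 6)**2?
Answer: 156648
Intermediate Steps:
P = -8 (P = -5 + (-1 - 1*2) = -5 + (-1 - 2) = -5 - 3 = -8)
K = 9 (K = 3**2 = 9)
Q(H) = 9 - 8*H (Q(H) = -8*H + 9 = 9 - 8*H)
(-1129 + Q(-33))*(-183) = (-1129 + (9 - 8*(-33)))*(-183) = (-1129 + (9 + 264))*(-183) = (-1129 + 273)*(-183) = -856*(-183) = 156648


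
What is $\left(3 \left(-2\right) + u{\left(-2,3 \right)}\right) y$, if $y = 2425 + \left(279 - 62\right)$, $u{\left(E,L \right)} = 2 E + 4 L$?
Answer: $5284$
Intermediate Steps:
$y = 2642$ ($y = 2425 + \left(279 - 62\right) = 2425 + 217 = 2642$)
$\left(3 \left(-2\right) + u{\left(-2,3 \right)}\right) y = \left(3 \left(-2\right) + \left(2 \left(-2\right) + 4 \cdot 3\right)\right) 2642 = \left(-6 + \left(-4 + 12\right)\right) 2642 = \left(-6 + 8\right) 2642 = 2 \cdot 2642 = 5284$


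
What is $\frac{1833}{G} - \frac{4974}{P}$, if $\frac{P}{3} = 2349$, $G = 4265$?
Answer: $- \frac{2765653}{10018485} \approx -0.27605$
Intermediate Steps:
$P = 7047$ ($P = 3 \cdot 2349 = 7047$)
$\frac{1833}{G} - \frac{4974}{P} = \frac{1833}{4265} - \frac{4974}{7047} = 1833 \cdot \frac{1}{4265} - \frac{1658}{2349} = \frac{1833}{4265} - \frac{1658}{2349} = - \frac{2765653}{10018485}$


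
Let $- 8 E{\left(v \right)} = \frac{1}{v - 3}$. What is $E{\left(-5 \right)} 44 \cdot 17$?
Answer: $\frac{187}{16} \approx 11.688$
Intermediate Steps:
$E{\left(v \right)} = - \frac{1}{8 \left(-3 + v\right)}$ ($E{\left(v \right)} = - \frac{1}{8 \left(v - 3\right)} = - \frac{1}{8 \left(-3 + v\right)}$)
$E{\left(-5 \right)} 44 \cdot 17 = - \frac{1}{-24 + 8 \left(-5\right)} 44 \cdot 17 = - \frac{1}{-24 - 40} \cdot 44 \cdot 17 = - \frac{1}{-64} \cdot 44 \cdot 17 = \left(-1\right) \left(- \frac{1}{64}\right) 44 \cdot 17 = \frac{1}{64} \cdot 44 \cdot 17 = \frac{11}{16} \cdot 17 = \frac{187}{16}$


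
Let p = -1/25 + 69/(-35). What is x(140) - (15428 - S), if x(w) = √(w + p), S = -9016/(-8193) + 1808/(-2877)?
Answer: -40405143180/2619029 + 2*√42259/35 ≈ -15416.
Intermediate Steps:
p = -352/175 (p = -1*1/25 + 69*(-1/35) = -1/25 - 69/35 = -352/175 ≈ -2.0114)
S = 1236232/2619029 (S = -9016*(-1/8193) + 1808*(-1/2877) = 9016/8193 - 1808/2877 = 1236232/2619029 ≈ 0.47202)
x(w) = √(-352/175 + w) (x(w) = √(w - 352/175) = √(-352/175 + w))
x(140) - (15428 - S) = √(-2464 + 1225*140)/35 - (15428 - 1*1236232/2619029) = √(-2464 + 171500)/35 - (15428 - 1236232/2619029) = √169036/35 - 1*40405143180/2619029 = (2*√42259)/35 - 40405143180/2619029 = 2*√42259/35 - 40405143180/2619029 = -40405143180/2619029 + 2*√42259/35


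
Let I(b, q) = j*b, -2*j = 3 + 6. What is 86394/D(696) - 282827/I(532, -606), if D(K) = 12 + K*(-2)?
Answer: 7644751/137655 ≈ 55.536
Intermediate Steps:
D(K) = 12 - 2*K
j = -9/2 (j = -(3 + 6)/2 = -½*9 = -9/2 ≈ -4.5000)
I(b, q) = -9*b/2
86394/D(696) - 282827/I(532, -606) = 86394/(12 - 2*696) - 282827/((-9/2*532)) = 86394/(12 - 1392) - 282827/(-2394) = 86394/(-1380) - 282827*(-1/2394) = 86394*(-1/1380) + 282827/2394 = -14399/230 + 282827/2394 = 7644751/137655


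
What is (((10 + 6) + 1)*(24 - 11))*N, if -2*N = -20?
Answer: 2210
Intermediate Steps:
N = 10 (N = -½*(-20) = 10)
(((10 + 6) + 1)*(24 - 11))*N = (((10 + 6) + 1)*(24 - 11))*10 = ((16 + 1)*13)*10 = (17*13)*10 = 221*10 = 2210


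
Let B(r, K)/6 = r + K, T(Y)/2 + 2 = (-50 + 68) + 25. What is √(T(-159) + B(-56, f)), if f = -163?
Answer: 4*I*√77 ≈ 35.1*I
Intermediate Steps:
T(Y) = 82 (T(Y) = -4 + 2*((-50 + 68) + 25) = -4 + 2*(18 + 25) = -4 + 2*43 = -4 + 86 = 82)
B(r, K) = 6*K + 6*r (B(r, K) = 6*(r + K) = 6*(K + r) = 6*K + 6*r)
√(T(-159) + B(-56, f)) = √(82 + (6*(-163) + 6*(-56))) = √(82 + (-978 - 336)) = √(82 - 1314) = √(-1232) = 4*I*√77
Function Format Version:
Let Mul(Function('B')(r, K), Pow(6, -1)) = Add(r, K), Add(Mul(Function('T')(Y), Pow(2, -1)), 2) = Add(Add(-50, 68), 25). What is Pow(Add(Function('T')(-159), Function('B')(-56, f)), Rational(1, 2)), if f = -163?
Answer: Mul(4, I, Pow(77, Rational(1, 2))) ≈ Mul(35.100, I)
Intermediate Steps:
Function('T')(Y) = 82 (Function('T')(Y) = Add(-4, Mul(2, Add(Add(-50, 68), 25))) = Add(-4, Mul(2, Add(18, 25))) = Add(-4, Mul(2, 43)) = Add(-4, 86) = 82)
Function('B')(r, K) = Add(Mul(6, K), Mul(6, r)) (Function('B')(r, K) = Mul(6, Add(r, K)) = Mul(6, Add(K, r)) = Add(Mul(6, K), Mul(6, r)))
Pow(Add(Function('T')(-159), Function('B')(-56, f)), Rational(1, 2)) = Pow(Add(82, Add(Mul(6, -163), Mul(6, -56))), Rational(1, 2)) = Pow(Add(82, Add(-978, -336)), Rational(1, 2)) = Pow(Add(82, -1314), Rational(1, 2)) = Pow(-1232, Rational(1, 2)) = Mul(4, I, Pow(77, Rational(1, 2)))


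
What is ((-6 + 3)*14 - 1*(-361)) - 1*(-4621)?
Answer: 4940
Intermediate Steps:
((-6 + 3)*14 - 1*(-361)) - 1*(-4621) = (-3*14 + 361) + 4621 = (-42 + 361) + 4621 = 319 + 4621 = 4940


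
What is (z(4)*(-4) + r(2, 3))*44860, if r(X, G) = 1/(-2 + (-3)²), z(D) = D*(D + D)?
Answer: -40149700/7 ≈ -5.7357e+6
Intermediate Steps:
z(D) = 2*D² (z(D) = D*(2*D) = 2*D²)
r(X, G) = ⅐ (r(X, G) = 1/(-2 + 9) = 1/7 = ⅐)
(z(4)*(-4) + r(2, 3))*44860 = ((2*4²)*(-4) + ⅐)*44860 = ((2*16)*(-4) + ⅐)*44860 = (32*(-4) + ⅐)*44860 = (-128 + ⅐)*44860 = -895/7*44860 = -40149700/7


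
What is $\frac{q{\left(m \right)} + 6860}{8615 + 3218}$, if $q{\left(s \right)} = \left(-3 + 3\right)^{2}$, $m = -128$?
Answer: $\frac{6860}{11833} \approx 0.57973$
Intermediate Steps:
$q{\left(s \right)} = 0$ ($q{\left(s \right)} = 0^{2} = 0$)
$\frac{q{\left(m \right)} + 6860}{8615 + 3218} = \frac{0 + 6860}{8615 + 3218} = \frac{6860}{11833}$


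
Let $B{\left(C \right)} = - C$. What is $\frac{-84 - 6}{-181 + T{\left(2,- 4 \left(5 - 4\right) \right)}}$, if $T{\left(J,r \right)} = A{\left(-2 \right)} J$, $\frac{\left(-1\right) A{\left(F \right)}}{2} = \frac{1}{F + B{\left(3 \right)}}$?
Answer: $\frac{450}{901} \approx 0.49944$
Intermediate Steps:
$A{\left(F \right)} = - \frac{2}{-3 + F}$ ($A{\left(F \right)} = - \frac{2}{F - 3} = - \frac{2}{-3 + F}$)
$T{\left(J,r \right)} = \frac{2 J}{5}$ ($T{\left(J,r \right)} = - \frac{2}{-3 - 2} J = - \frac{2}{-5} J = \left(-2\right) \left(- \frac{1}{5}\right) J = \frac{2 J}{5}$)
$\frac{-84 - 6}{-181 + T{\left(2,- 4 \left(5 - 4\right) \right)}} = \frac{-84 - 6}{-181 + \frac{2}{5} \cdot 2} = \frac{-84 - 6}{-181 + \frac{4}{5}} = - \frac{90}{- \frac{901}{5}} = \left(-90\right) \left(- \frac{5}{901}\right) = \frac{450}{901}$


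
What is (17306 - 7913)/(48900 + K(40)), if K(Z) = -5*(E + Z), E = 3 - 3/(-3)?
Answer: 9393/48680 ≈ 0.19295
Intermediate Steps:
E = 4 (E = 3 - 3*(-⅓) = 3 + 1 = 4)
K(Z) = -20 - 5*Z (K(Z) = -5*(4 + Z) = -20 - 5*Z)
(17306 - 7913)/(48900 + K(40)) = (17306 - 7913)/(48900 + (-20 - 5*40)) = 9393/(48900 + (-20 - 200)) = 9393/(48900 - 220) = 9393/48680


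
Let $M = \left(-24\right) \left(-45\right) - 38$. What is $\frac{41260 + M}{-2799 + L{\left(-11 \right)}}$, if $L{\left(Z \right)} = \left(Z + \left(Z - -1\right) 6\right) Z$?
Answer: $- \frac{21151}{1009} \approx -20.962$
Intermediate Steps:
$L{\left(Z \right)} = Z \left(6 + 7 Z\right)$ ($L{\left(Z \right)} = \left(Z + \left(Z + 1\right) 6\right) Z = \left(Z + \left(1 + Z\right) 6\right) Z = \left(Z + \left(6 + 6 Z\right)\right) Z = \left(6 + 7 Z\right) Z = Z \left(6 + 7 Z\right)$)
$M = 1042$ ($M = 1080 - 38 = 1042$)
$\frac{41260 + M}{-2799 + L{\left(-11 \right)}} = \frac{41260 + 1042}{-2799 - 11 \left(6 + 7 \left(-11\right)\right)} = \frac{42302}{-2799 - 11 \left(6 - 77\right)} = \frac{42302}{-2799 - -781} = \frac{42302}{-2799 + 781} = \frac{42302}{-2018} = 42302 \left(- \frac{1}{2018}\right) = - \frac{21151}{1009}$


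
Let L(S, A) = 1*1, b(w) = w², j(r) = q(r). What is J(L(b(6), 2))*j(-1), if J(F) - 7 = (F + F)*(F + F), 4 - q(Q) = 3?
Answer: 11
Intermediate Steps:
q(Q) = 1 (q(Q) = 4 - 1*3 = 4 - 3 = 1)
j(r) = 1
L(S, A) = 1
J(F) = 7 + 4*F² (J(F) = 7 + (F + F)*(F + F) = 7 + (2*F)*(2*F) = 7 + 4*F²)
J(L(b(6), 2))*j(-1) = (7 + 4*1²)*1 = (7 + 4*1)*1 = (7 + 4)*1 = 11*1 = 11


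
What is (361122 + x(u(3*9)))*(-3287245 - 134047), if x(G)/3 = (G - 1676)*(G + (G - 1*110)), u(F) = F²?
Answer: 11866908681432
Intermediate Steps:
x(G) = 3*(-1676 + G)*(-110 + 2*G) (x(G) = 3*((G - 1676)*(G + (G - 1*110))) = 3*((-1676 + G)*(G + (G - 110))) = 3*((-1676 + G)*(G + (-110 + G))) = 3*((-1676 + G)*(-110 + 2*G)) = 3*(-1676 + G)*(-110 + 2*G))
(361122 + x(u(3*9)))*(-3287245 - 134047) = (361122 + (553080 - 10386*(3*9)² + 6*((3*9)²)²))*(-3287245 - 134047) = (361122 + (553080 - 10386*27² + 6*(27²)²))*(-3421292) = (361122 + (553080 - 10386*729 + 6*729²))*(-3421292) = (361122 + (553080 - 7571394 + 6*531441))*(-3421292) = (361122 + (553080 - 7571394 + 3188646))*(-3421292) = (361122 - 3829668)*(-3421292) = -3468546*(-3421292) = 11866908681432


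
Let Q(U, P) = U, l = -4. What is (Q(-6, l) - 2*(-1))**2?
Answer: 16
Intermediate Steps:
(Q(-6, l) - 2*(-1))**2 = (-6 - 2*(-1))**2 = (-6 + 2)**2 = (-4)**2 = 16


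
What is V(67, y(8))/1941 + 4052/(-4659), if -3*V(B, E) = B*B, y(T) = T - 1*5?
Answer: -14836349/9043119 ≈ -1.6406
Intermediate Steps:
y(T) = -5 + T (y(T) = T - 5 = -5 + T)
V(B, E) = -B²/3 (V(B, E) = -B*B/3 = -B²/3)
V(67, y(8))/1941 + 4052/(-4659) = -⅓*67²/1941 + 4052/(-4659) = -⅓*4489*(1/1941) + 4052*(-1/4659) = -4489/3*1/1941 - 4052/4659 = -4489/5823 - 4052/4659 = -14836349/9043119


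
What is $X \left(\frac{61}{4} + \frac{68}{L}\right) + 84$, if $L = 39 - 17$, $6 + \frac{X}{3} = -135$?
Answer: $- \frac{337665}{44} \approx -7674.2$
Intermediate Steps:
$X = -423$ ($X = -18 + 3 \left(-135\right) = -18 - 405 = -423$)
$L = 22$
$X \left(\frac{61}{4} + \frac{68}{L}\right) + 84 = - 423 \left(\frac{61}{4} + \frac{68}{22}\right) + 84 = - 423 \left(61 \cdot \frac{1}{4} + 68 \cdot \frac{1}{22}\right) + 84 = - 423 \left(\frac{61}{4} + \frac{34}{11}\right) + 84 = \left(-423\right) \frac{807}{44} + 84 = - \frac{341361}{44} + 84 = - \frac{337665}{44}$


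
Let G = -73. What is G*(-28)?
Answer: 2044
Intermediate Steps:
G*(-28) = -73*(-28) = 2044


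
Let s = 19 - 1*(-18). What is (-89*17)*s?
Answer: -55981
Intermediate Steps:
s = 37 (s = 19 + 18 = 37)
(-89*17)*s = -89*17*37 = -1513*37 = -55981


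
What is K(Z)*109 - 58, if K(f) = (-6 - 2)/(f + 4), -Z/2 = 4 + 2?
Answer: 51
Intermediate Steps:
Z = -12 (Z = -2*(4 + 2) = -2*6 = -12)
K(f) = -8/(4 + f)
K(Z)*109 - 58 = -8/(4 - 12)*109 - 58 = -8/(-8)*109 - 58 = -8*(-⅛)*109 - 58 = 1*109 - 58 = 109 - 58 = 51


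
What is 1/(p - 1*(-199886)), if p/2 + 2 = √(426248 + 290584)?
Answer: 99941/19974973298 - 6*√4978/9987486649 ≈ 4.9609e-6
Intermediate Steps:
p = -4 + 24*√4978 (p = -4 + 2*√(426248 + 290584) = -4 + 2*√716832 = -4 + 2*(12*√4978) = -4 + 24*√4978 ≈ 1689.3)
1/(p - 1*(-199886)) = 1/((-4 + 24*√4978) - 1*(-199886)) = 1/((-4 + 24*√4978) + 199886) = 1/(199882 + 24*√4978)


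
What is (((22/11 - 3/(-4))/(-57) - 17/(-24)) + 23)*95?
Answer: 53945/24 ≈ 2247.7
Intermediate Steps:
(((22/11 - 3/(-4))/(-57) - 17/(-24)) + 23)*95 = (((22*(1/11) - 3*(-¼))*(-1/57) - 17*(-1/24)) + 23)*95 = (((2 + ¾)*(-1/57) + 17/24) + 23)*95 = (((11/4)*(-1/57) + 17/24) + 23)*95 = ((-11/228 + 17/24) + 23)*95 = (301/456 + 23)*95 = (10789/456)*95 = 53945/24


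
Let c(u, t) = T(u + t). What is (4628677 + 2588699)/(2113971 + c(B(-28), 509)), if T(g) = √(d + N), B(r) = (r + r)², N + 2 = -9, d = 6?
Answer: 7628661780048/2234436694423 - 3608688*I*√5/2234436694423 ≈ 3.4141 - 3.6113e-6*I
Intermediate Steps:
N = -11 (N = -2 - 9 = -11)
B(r) = 4*r² (B(r) = (2*r)² = 4*r²)
T(g) = I*√5 (T(g) = √(6 - 11) = √(-5) = I*√5)
c(u, t) = I*√5
(4628677 + 2588699)/(2113971 + c(B(-28), 509)) = (4628677 + 2588699)/(2113971 + I*√5) = 7217376/(2113971 + I*√5)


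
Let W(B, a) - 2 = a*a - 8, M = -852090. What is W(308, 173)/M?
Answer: -29923/852090 ≈ -0.035117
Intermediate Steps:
W(B, a) = -6 + a**2 (W(B, a) = 2 + (a*a - 8) = 2 + (a**2 - 8) = 2 + (-8 + a**2) = -6 + a**2)
W(308, 173)/M = (-6 + 173**2)/(-852090) = (-6 + 29929)*(-1/852090) = 29923*(-1/852090) = -29923/852090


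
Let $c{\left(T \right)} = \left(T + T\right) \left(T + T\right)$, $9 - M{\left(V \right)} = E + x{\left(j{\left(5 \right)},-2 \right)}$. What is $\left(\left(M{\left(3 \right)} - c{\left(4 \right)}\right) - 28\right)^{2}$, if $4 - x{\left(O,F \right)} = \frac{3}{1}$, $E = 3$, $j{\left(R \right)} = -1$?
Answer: $7569$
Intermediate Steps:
$x{\left(O,F \right)} = 1$ ($x{\left(O,F \right)} = 4 - \frac{3}{1} = 4 - 3 \cdot 1 = 4 - 3 = 1$)
$M{\left(V \right)} = 5$ ($M{\left(V \right)} = 9 - \left(3 + 1\right) = 9 - 4 = 5$)
$c{\left(T \right)} = 4 T^{2}$ ($c{\left(T \right)} = 2 T 2 T = 4 T^{2}$)
$\left(\left(M{\left(3 \right)} - c{\left(4 \right)}\right) - 28\right)^{2} = \left(\left(5 - 4 \cdot 4^{2}\right) - 28\right)^{2} = \left(\left(5 - 4 \cdot 16\right) - 28\right)^{2} = \left(\left(5 - 64\right) - 28\right)^{2} = \left(-59 - 28\right)^{2} = \left(-87\right)^{2} = 7569$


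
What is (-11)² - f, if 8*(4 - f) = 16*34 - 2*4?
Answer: 184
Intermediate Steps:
f = -63 (f = 4 - (16*34 - 2*4)/8 = 4 - (544 - 8)/8 = 4 - ⅛*536 = 4 - 67 = -63)
(-11)² - f = (-11)² - 1*(-63) = 121 + 63 = 184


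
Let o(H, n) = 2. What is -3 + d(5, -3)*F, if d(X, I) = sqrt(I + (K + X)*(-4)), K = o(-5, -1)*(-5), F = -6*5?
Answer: -3 - 30*sqrt(17) ≈ -126.69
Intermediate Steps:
F = -30
K = -10 (K = 2*(-5) = -10)
d(X, I) = sqrt(40 + I - 4*X) (d(X, I) = sqrt(I + (-10 + X)*(-4)) = sqrt(I + (40 - 4*X)) = sqrt(40 + I - 4*X))
-3 + d(5, -3)*F = -3 + sqrt(40 - 3 - 4*5)*(-30) = -3 + sqrt(40 - 3 - 20)*(-30) = -3 + sqrt(17)*(-30) = -3 - 30*sqrt(17)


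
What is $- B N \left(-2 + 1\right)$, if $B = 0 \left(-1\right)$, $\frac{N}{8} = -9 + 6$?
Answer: $0$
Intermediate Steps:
$N = -24$ ($N = 8 \left(-9 + 6\right) = 8 \left(-3\right) = -24$)
$B = 0$
$- B N \left(-2 + 1\right) = - 0 \left(-24\right) \left(-2 + 1\right) = - 0 \left(-1\right) = \left(-1\right) 0 = 0$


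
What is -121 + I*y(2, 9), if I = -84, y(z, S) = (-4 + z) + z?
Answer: -121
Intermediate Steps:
y(z, S) = -4 + 2*z
-121 + I*y(2, 9) = -121 - 84*(-4 + 2*2) = -121 - 84*(-4 + 4) = -121 - 84*0 = -121 + 0 = -121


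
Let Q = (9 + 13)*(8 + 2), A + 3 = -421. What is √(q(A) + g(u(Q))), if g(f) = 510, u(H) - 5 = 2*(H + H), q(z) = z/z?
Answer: √511 ≈ 22.605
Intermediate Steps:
A = -424 (A = -3 - 421 = -424)
Q = 220 (Q = 22*10 = 220)
q(z) = 1
u(H) = 5 + 4*H (u(H) = 5 + 2*(H + H) = 5 + 2*(2*H) = 5 + 4*H)
√(q(A) + g(u(Q))) = √(1 + 510) = √511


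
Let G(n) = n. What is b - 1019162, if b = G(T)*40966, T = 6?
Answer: -773366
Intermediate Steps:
b = 245796 (b = 6*40966 = 245796)
b - 1019162 = 245796 - 1019162 = -773366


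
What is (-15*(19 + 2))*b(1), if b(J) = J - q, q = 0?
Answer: -315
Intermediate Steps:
b(J) = J (b(J) = J - 1*0 = J + 0 = J)
(-15*(19 + 2))*b(1) = -15*(19 + 2)*1 = -15*21*1 = -315*1 = -315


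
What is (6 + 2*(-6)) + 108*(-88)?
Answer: -9510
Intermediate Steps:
(6 + 2*(-6)) + 108*(-88) = (6 - 12) - 9504 = -6 - 9504 = -9510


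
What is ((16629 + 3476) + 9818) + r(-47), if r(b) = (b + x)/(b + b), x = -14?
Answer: 2812823/94 ≈ 29924.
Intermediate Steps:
r(b) = (-14 + b)/(2*b) (r(b) = (b - 14)/(b + b) = (-14 + b)/((2*b)) = (-14 + b)*(1/(2*b)) = (-14 + b)/(2*b))
((16629 + 3476) + 9818) + r(-47) = ((16629 + 3476) + 9818) + (½)*(-14 - 47)/(-47) = (20105 + 9818) + (½)*(-1/47)*(-61) = 29923 + 61/94 = 2812823/94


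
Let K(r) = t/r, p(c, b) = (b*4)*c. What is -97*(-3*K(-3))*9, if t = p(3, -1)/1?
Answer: 10476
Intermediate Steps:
p(c, b) = 4*b*c (p(c, b) = (4*b)*c = 4*b*c)
t = -12 (t = (4*(-1)*3)/1 = -12*1 = -12)
K(r) = -12/r
-97*(-3*K(-3))*9 = -97*(-(-36)/(-3))*9 = -97*(-(-36)*(-1)/3)*9 = -97*(-3*4)*9 = -(-1164)*9 = -97*(-108) = 10476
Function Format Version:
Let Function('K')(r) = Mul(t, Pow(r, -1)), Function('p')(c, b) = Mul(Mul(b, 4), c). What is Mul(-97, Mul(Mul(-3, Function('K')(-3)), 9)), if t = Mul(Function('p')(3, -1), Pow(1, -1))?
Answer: 10476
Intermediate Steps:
Function('p')(c, b) = Mul(4, b, c) (Function('p')(c, b) = Mul(Mul(4, b), c) = Mul(4, b, c))
t = -12 (t = Mul(Mul(4, -1, 3), Pow(1, -1)) = Mul(-12, 1) = -12)
Function('K')(r) = Mul(-12, Pow(r, -1))
Mul(-97, Mul(Mul(-3, Function('K')(-3)), 9)) = Mul(-97, Mul(Mul(-3, Mul(-12, Pow(-3, -1))), 9)) = Mul(-97, Mul(Mul(-3, Mul(-12, Rational(-1, 3))), 9)) = Mul(-97, Mul(Mul(-3, 4), 9)) = Mul(-97, Mul(-12, 9)) = Mul(-97, -108) = 10476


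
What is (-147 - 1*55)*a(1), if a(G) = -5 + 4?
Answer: 202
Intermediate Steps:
a(G) = -1
(-147 - 1*55)*a(1) = (-147 - 1*55)*(-1) = (-147 - 55)*(-1) = -202*(-1) = 202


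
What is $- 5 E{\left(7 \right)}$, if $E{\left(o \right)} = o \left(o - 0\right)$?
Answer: $-245$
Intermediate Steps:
$E{\left(o \right)} = o^{2}$ ($E{\left(o \right)} = o \left(o + 0\right) = o o = o^{2}$)
$- 5 E{\left(7 \right)} = - 5 \cdot 7^{2} = \left(-5\right) 49 = -245$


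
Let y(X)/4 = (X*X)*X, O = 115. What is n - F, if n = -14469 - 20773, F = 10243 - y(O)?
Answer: 6038015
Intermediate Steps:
y(X) = 4*X³ (y(X) = 4*((X*X)*X) = 4*(X²*X) = 4*X³)
F = -6073257 (F = 10243 - 4*115³ = 10243 - 4*1520875 = 10243 - 1*6083500 = 10243 - 6083500 = -6073257)
n = -35242
n - F = -35242 - 1*(-6073257) = -35242 + 6073257 = 6038015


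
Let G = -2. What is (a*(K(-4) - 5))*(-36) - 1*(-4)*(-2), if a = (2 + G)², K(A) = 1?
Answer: -8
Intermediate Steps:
a = 0 (a = (2 - 2)² = 0² = 0)
(a*(K(-4) - 5))*(-36) - 1*(-4)*(-2) = (0*(1 - 5))*(-36) - 1*(-4)*(-2) = (0*(-4))*(-36) + 4*(-2) = 0*(-36) - 8 = 0 - 8 = -8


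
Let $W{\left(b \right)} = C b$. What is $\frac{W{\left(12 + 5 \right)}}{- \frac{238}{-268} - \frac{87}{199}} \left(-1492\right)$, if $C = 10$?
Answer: $- \frac{6763564240}{12023} \approx -5.6255 \cdot 10^{5}$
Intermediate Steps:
$W{\left(b \right)} = 10 b$
$\frac{W{\left(12 + 5 \right)}}{- \frac{238}{-268} - \frac{87}{199}} \left(-1492\right) = \frac{10 \left(12 + 5\right)}{- \frac{238}{-268} - \frac{87}{199}} \left(-1492\right) = \frac{10 \cdot 17}{\left(-238\right) \left(- \frac{1}{268}\right) - \frac{87}{199}} \left(-1492\right) = \frac{170}{\frac{119}{134} - \frac{87}{199}} \left(-1492\right) = \frac{170}{\frac{12023}{26666}} \left(-1492\right) = 170 \cdot \frac{26666}{12023} \left(-1492\right) = \frac{4533220}{12023} \left(-1492\right) = - \frac{6763564240}{12023}$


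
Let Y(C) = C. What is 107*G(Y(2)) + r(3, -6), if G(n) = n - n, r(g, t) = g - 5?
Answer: -2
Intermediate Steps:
r(g, t) = -5 + g
G(n) = 0
107*G(Y(2)) + r(3, -6) = 107*0 + (-5 + 3) = 0 - 2 = -2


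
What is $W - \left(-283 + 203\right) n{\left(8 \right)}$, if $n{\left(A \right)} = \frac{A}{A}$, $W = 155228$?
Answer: $155308$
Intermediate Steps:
$n{\left(A \right)} = 1$
$W - \left(-283 + 203\right) n{\left(8 \right)} = 155228 - \left(-283 + 203\right) 1 = 155228 - \left(-80\right) 1 = 155228 - -80 = 155228 + 80 = 155308$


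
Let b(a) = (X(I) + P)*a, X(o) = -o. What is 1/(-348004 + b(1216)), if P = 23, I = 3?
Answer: -1/323684 ≈ -3.0894e-6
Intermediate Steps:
b(a) = 20*a (b(a) = (-1*3 + 23)*a = (-3 + 23)*a = 20*a)
1/(-348004 + b(1216)) = 1/(-348004 + 20*1216) = 1/(-348004 + 24320) = 1/(-323684) = -1/323684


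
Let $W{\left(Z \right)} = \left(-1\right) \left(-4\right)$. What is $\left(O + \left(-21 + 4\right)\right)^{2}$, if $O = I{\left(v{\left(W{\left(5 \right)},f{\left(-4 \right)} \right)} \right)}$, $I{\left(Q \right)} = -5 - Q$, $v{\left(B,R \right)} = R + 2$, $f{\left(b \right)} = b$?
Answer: $400$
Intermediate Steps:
$W{\left(Z \right)} = 4$
$v{\left(B,R \right)} = 2 + R$
$O = -3$ ($O = -5 - \left(2 - 4\right) = -5 - -2 = -5 + 2 = -3$)
$\left(O + \left(-21 + 4\right)\right)^{2} = \left(-3 + \left(-21 + 4\right)\right)^{2} = \left(-3 - 17\right)^{2} = \left(-20\right)^{2} = 400$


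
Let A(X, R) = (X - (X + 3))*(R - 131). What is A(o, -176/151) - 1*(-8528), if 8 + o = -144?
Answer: 1347599/151 ≈ 8924.5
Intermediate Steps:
o = -152 (o = -8 - 144 = -152)
A(X, R) = 393 - 3*R (A(X, R) = (X - (3 + X))*(-131 + R) = (X + (-3 - X))*(-131 + R) = -3*(-131 + R) = 393 - 3*R)
A(o, -176/151) - 1*(-8528) = (393 - (-528)/151) - 1*(-8528) = (393 - (-528)/151) + 8528 = (393 - 3*(-176/151)) + 8528 = (393 + 528/151) + 8528 = 59871/151 + 8528 = 1347599/151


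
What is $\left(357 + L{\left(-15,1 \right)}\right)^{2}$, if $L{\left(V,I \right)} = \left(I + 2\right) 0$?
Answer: $127449$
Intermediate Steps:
$L{\left(V,I \right)} = 0$ ($L{\left(V,I \right)} = \left(2 + I\right) 0 = 0$)
$\left(357 + L{\left(-15,1 \right)}\right)^{2} = \left(357 + 0\right)^{2} = 357^{2} = 127449$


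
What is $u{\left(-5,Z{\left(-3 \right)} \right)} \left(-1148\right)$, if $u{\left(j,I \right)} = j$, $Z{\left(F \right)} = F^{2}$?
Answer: $5740$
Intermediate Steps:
$u{\left(-5,Z{\left(-3 \right)} \right)} \left(-1148\right) = \left(-5\right) \left(-1148\right) = 5740$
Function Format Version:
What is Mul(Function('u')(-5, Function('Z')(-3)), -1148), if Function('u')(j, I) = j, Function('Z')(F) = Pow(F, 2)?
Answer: 5740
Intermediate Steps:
Mul(Function('u')(-5, Function('Z')(-3)), -1148) = Mul(-5, -1148) = 5740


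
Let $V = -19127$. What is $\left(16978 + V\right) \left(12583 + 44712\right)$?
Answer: $-123126955$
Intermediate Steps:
$\left(16978 + V\right) \left(12583 + 44712\right) = \left(16978 - 19127\right) \left(12583 + 44712\right) = \left(-2149\right) 57295 = -123126955$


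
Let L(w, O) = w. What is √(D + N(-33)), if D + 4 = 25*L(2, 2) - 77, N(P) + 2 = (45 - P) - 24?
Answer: √21 ≈ 4.5826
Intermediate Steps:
N(P) = 19 - P (N(P) = -2 + ((45 - P) - 24) = -2 + (21 - P) = 19 - P)
D = -31 (D = -4 + (25*2 - 77) = -4 + (50 - 77) = -4 - 27 = -31)
√(D + N(-33)) = √(-31 + (19 - 1*(-33))) = √(-31 + (19 + 33)) = √(-31 + 52) = √21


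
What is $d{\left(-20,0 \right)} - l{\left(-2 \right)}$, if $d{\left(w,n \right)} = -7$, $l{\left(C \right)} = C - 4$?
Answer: $-1$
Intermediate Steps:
$l{\left(C \right)} = -4 + C$ ($l{\left(C \right)} = C - 4 = -4 + C$)
$d{\left(-20,0 \right)} - l{\left(-2 \right)} = -7 - \left(-4 - 2\right) = -7 - -6 = -7 + 6 = -1$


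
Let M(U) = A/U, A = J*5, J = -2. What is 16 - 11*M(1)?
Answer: 126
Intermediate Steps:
A = -10 (A = -2*5 = -10)
M(U) = -10/U
16 - 11*M(1) = 16 - (-110)/1 = 16 - (-110) = 16 - 11*(-10) = 16 + 110 = 126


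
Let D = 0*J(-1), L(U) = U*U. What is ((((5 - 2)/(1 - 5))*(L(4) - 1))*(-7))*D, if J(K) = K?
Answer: 0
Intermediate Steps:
L(U) = U²
D = 0 (D = 0*(-1) = 0)
((((5 - 2)/(1 - 5))*(L(4) - 1))*(-7))*D = ((((5 - 2)/(1 - 5))*(4² - 1))*(-7))*0 = (((3/(-4))*(16 - 1))*(-7))*0 = (((3*(-¼))*15)*(-7))*0 = (-¾*15*(-7))*0 = -45/4*(-7)*0 = (315/4)*0 = 0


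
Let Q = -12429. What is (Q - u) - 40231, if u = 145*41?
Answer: -58605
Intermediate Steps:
u = 5945
(Q - u) - 40231 = (-12429 - 1*5945) - 40231 = (-12429 - 5945) - 40231 = -18374 - 40231 = -58605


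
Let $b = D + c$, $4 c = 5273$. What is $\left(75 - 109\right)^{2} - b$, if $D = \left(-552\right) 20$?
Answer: $\frac{43511}{4} \approx 10878.0$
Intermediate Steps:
$c = \frac{5273}{4}$ ($c = \frac{1}{4} \cdot 5273 = \frac{5273}{4} \approx 1318.3$)
$D = -11040$
$b = - \frac{38887}{4}$ ($b = -11040 + \frac{5273}{4} = - \frac{38887}{4} \approx -9721.8$)
$\left(75 - 109\right)^{2} - b = \left(75 - 109\right)^{2} - - \frac{38887}{4} = \left(-34\right)^{2} + \frac{38887}{4} = 1156 + \frac{38887}{4} = \frac{43511}{4}$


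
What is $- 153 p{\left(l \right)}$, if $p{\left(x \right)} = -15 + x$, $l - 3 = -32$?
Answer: $6732$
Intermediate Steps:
$l = -29$ ($l = 3 - 32 = -29$)
$- 153 p{\left(l \right)} = - 153 \left(-15 - 29\right) = \left(-153\right) \left(-44\right) = 6732$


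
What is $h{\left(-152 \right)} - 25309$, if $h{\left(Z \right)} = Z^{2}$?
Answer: $-2205$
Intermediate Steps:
$h{\left(-152 \right)} - 25309 = \left(-152\right)^{2} - 25309 = 23104 - 25309 = -2205$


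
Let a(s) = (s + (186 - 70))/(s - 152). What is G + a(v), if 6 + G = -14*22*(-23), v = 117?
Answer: 247497/35 ≈ 7071.3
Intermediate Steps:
a(s) = (116 + s)/(-152 + s) (a(s) = (s + 116)/(-152 + s) = (116 + s)/(-152 + s))
G = 7078 (G = -6 - 14*22*(-23) = -6 - 308*(-23) = -6 + 7084 = 7078)
G + a(v) = 7078 + (116 + 117)/(-152 + 117) = 7078 + 233/(-35) = 7078 - 1/35*233 = 7078 - 233/35 = 247497/35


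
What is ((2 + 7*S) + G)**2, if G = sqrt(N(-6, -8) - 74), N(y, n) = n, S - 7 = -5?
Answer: (16 + I*sqrt(82))**2 ≈ 174.0 + 289.77*I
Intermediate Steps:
S = 2 (S = 7 - 5 = 2)
G = I*sqrt(82) (G = sqrt(-8 - 74) = sqrt(-82) = I*sqrt(82) ≈ 9.0554*I)
((2 + 7*S) + G)**2 = ((2 + 7*2) + I*sqrt(82))**2 = ((2 + 14) + I*sqrt(82))**2 = (16 + I*sqrt(82))**2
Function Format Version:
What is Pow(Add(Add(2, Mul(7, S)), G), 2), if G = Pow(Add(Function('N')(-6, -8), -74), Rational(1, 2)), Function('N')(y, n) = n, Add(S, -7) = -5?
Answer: Pow(Add(16, Mul(I, Pow(82, Rational(1, 2)))), 2) ≈ Add(174.00, Mul(289.77, I))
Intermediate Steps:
S = 2 (S = Add(7, -5) = 2)
G = Mul(I, Pow(82, Rational(1, 2))) (G = Pow(Add(-8, -74), Rational(1, 2)) = Pow(-82, Rational(1, 2)) = Mul(I, Pow(82, Rational(1, 2))) ≈ Mul(9.0554, I))
Pow(Add(Add(2, Mul(7, S)), G), 2) = Pow(Add(Add(2, Mul(7, 2)), Mul(I, Pow(82, Rational(1, 2)))), 2) = Pow(Add(Add(2, 14), Mul(I, Pow(82, Rational(1, 2)))), 2) = Pow(Add(16, Mul(I, Pow(82, Rational(1, 2)))), 2)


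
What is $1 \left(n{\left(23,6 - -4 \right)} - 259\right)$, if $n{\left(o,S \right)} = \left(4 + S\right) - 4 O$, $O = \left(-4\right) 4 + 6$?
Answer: $-205$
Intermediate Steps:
$O = -10$ ($O = -16 + 6 = -10$)
$n{\left(o,S \right)} = 44 + S$ ($n{\left(o,S \right)} = \left(4 + S\right) - -40 = \left(4 + S\right) + 40 = 44 + S$)
$1 \left(n{\left(23,6 - -4 \right)} - 259\right) = 1 \left(\left(44 + \left(6 - -4\right)\right) - 259\right) = 1 \left(\left(44 + \left(6 + 4\right)\right) - 259\right) = 1 \left(\left(44 + 10\right) - 259\right) = 1 \left(54 - 259\right) = 1 \left(-205\right) = -205$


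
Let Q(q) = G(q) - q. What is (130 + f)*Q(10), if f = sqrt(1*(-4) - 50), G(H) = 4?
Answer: -780 - 18*I*sqrt(6) ≈ -780.0 - 44.091*I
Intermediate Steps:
f = 3*I*sqrt(6) (f = sqrt(-4 - 50) = sqrt(-54) = 3*I*sqrt(6) ≈ 7.3485*I)
Q(q) = 4 - q
(130 + f)*Q(10) = (130 + 3*I*sqrt(6))*(4 - 1*10) = (130 + 3*I*sqrt(6))*(4 - 10) = (130 + 3*I*sqrt(6))*(-6) = -780 - 18*I*sqrt(6)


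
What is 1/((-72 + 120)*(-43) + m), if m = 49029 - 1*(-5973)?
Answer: 1/52938 ≈ 1.8890e-5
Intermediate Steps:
m = 55002 (m = 49029 + 5973 = 55002)
1/((-72 + 120)*(-43) + m) = 1/((-72 + 120)*(-43) + 55002) = 1/(48*(-43) + 55002) = 1/(-2064 + 55002) = 1/52938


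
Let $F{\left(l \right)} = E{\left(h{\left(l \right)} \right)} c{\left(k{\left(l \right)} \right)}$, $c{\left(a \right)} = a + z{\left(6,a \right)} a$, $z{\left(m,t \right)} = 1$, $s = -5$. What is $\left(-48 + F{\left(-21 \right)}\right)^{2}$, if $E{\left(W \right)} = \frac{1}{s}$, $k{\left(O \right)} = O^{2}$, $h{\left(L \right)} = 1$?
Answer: $\frac{1258884}{25} \approx 50355.0$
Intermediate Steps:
$E{\left(W \right)} = - \frac{1}{5}$ ($E{\left(W \right)} = \frac{1}{-5} = - \frac{1}{5}$)
$c{\left(a \right)} = 2 a$ ($c{\left(a \right)} = a + 1 a = a + a = 2 a$)
$F{\left(l \right)} = - \frac{2 l^{2}}{5}$
$\left(-48 + F{\left(-21 \right)}\right)^{2} = \left(-48 - \frac{2 \left(-21\right)^{2}}{5}\right)^{2} = \left(-48 - \frac{882}{5}\right)^{2} = \left(- \frac{1122}{5}\right)^{2} = \frac{1258884}{25}$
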